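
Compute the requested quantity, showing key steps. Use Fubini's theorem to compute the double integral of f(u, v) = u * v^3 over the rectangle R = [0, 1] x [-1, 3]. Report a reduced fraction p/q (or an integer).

f(u, v) is a tensor product of a function of u and a function of v, and both factors are bounded continuous (hence Lebesgue integrable) on the rectangle, so Fubini's theorem applies:
  integral_R f d(m x m) = (integral_a1^b1 u du) * (integral_a2^b2 v^3 dv).
Inner integral in u: integral_{0}^{1} u du = (1^2 - 0^2)/2
  = 1/2.
Inner integral in v: integral_{-1}^{3} v^3 dv = (3^4 - (-1)^4)/4
  = 20.
Product: (1/2) * (20) = 10.

10


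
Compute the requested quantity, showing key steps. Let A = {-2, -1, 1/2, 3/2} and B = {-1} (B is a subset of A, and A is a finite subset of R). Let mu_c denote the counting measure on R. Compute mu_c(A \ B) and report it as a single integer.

Counting measure assigns mu_c(E) = |E| (number of elements) when E is finite. For B subset A, A \ B is the set of elements of A not in B, so |A \ B| = |A| - |B|.
|A| = 4, |B| = 1, so mu_c(A \ B) = 4 - 1 = 3.

3


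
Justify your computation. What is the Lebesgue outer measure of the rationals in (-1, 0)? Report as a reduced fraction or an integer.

Q cap (-1, 0) is countable; list its elements as q_1, q_2, ... . Fix eps > 0 and cover the k-th point by an interval of length eps * 2^(-k). The cover has total length eps * sum_{k>=1} 2^(-k) = eps, so by definition of outer measure m*(Q cap (-1, 0)) <= eps. Since eps was arbitrary and m* >= 0, the outer measure is 0.

0


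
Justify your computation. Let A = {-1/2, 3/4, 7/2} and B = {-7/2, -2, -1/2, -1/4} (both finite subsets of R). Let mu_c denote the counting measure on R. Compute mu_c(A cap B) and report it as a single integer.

Counting measure on a finite set equals cardinality. mu_c(A cap B) = |A cap B| (elements appearing in both).
Enumerating the elements of A that also lie in B gives 1 element(s).
So mu_c(A cap B) = 1.

1


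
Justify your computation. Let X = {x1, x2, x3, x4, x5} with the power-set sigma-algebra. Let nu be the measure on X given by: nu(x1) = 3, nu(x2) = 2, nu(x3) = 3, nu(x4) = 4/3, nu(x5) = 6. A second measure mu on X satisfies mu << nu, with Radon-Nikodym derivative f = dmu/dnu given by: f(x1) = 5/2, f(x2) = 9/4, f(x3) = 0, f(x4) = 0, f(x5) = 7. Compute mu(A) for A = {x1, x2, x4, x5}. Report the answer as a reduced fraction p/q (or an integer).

By the defining property of the Radon-Nikodym derivative, for every measurable set A,
  mu(A) = integral_A f dnu.
Since nu is a discrete measure concentrated on the atoms of X, the integral over A reduces to the sum
  mu(A) = sum_{x in A} f(x) * nu({x}).
Computing each term:
  x1: f(x1) * nu(x1) = 5/2 * 3 = 15/2.
  x2: f(x2) * nu(x2) = 9/4 * 2 = 9/2.
  x4: f(x4) * nu(x4) = 0 * 4/3 = 0.
  x5: f(x5) * nu(x5) = 7 * 6 = 42.
Summing: mu(A) = 15/2 + 9/2 + 0 + 42 = 54.

54


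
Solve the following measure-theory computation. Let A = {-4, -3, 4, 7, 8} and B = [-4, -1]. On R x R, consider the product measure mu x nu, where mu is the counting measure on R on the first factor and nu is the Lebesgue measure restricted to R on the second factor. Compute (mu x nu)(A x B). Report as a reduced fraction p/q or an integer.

For a measurable rectangle A x B, the product measure satisfies
  (mu x nu)(A x B) = mu(A) * nu(B).
  mu(A) = 5.
  nu(B) = 3.
  (mu x nu)(A x B) = 5 * 3 = 15.

15


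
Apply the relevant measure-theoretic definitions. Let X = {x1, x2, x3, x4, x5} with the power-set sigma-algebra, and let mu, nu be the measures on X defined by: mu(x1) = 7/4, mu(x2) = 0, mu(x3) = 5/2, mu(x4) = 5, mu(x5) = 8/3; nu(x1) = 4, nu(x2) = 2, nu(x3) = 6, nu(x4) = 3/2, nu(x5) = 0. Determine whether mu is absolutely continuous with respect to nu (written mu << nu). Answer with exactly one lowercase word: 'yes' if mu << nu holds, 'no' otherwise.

mu << nu means: every nu-null measurable set is also mu-null; equivalently, for every atom x, if nu({x}) = 0 then mu({x}) = 0.
Checking each atom:
  x1: nu = 4 > 0 -> no constraint.
  x2: nu = 2 > 0 -> no constraint.
  x3: nu = 6 > 0 -> no constraint.
  x4: nu = 3/2 > 0 -> no constraint.
  x5: nu = 0, mu = 8/3 > 0 -> violates mu << nu.
The atom(s) x5 violate the condition (nu = 0 but mu > 0). Therefore mu is NOT absolutely continuous w.r.t. nu.

no


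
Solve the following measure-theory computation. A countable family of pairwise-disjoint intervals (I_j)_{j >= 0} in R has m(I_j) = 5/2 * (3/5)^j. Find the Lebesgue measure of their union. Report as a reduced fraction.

By countable additivity of the Lebesgue measure on pairwise disjoint measurable sets,
  m(union_{j >= 0} I_j) = sum_{j >= 0} m(I_j) = sum_{j >= 0} a * r^j,
  with a = 5/2 and r = 3/5.
Since 0 < r = 3/5 < 1, the geometric series converges:
  sum_{j >= 0} a * r^j = a / (1 - r).
  = 5/2 / (1 - 3/5)
  = 5/2 / (2/5)
  = 25/4.

25/4


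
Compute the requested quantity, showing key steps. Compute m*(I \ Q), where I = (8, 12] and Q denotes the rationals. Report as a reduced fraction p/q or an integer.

The interval I = (8, 12] has m(I) = 12 - 8 = 4 (endpoints are measure-zero, so open/closed/half-open agree). Write I = (I cap Q) u (I \ Q). The rationals in I are countable, so m*(I cap Q) = 0 (cover each rational by intervals whose total length is arbitrarily small). By countable subadditivity m*(I) <= m*(I cap Q) + m*(I \ Q), hence m*(I \ Q) >= m(I) = 4. The reverse inequality m*(I \ Q) <= m*(I) = 4 is trivial since (I \ Q) is a subset of I. Therefore m*(I \ Q) = 4.

4


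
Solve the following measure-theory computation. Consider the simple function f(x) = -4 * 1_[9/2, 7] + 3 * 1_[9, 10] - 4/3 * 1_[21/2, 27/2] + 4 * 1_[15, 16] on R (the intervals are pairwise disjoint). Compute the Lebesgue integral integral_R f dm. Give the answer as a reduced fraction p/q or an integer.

For a simple function f = sum_i c_i * 1_{A_i} with disjoint A_i,
  integral f dm = sum_i c_i * m(A_i).
Lengths of the A_i:
  m(A_1) = 7 - 9/2 = 5/2.
  m(A_2) = 10 - 9 = 1.
  m(A_3) = 27/2 - 21/2 = 3.
  m(A_4) = 16 - 15 = 1.
Contributions c_i * m(A_i):
  (-4) * (5/2) = -10.
  (3) * (1) = 3.
  (-4/3) * (3) = -4.
  (4) * (1) = 4.
Total: -10 + 3 - 4 + 4 = -7.

-7


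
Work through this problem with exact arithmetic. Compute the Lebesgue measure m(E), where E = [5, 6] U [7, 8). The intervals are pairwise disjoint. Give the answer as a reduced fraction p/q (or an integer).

For pairwise disjoint intervals, m(union_i I_i) = sum_i m(I_i),
and m is invariant under swapping open/closed endpoints (single points have measure 0).
So m(E) = sum_i (b_i - a_i).
  I_1 has length 6 - 5 = 1.
  I_2 has length 8 - 7 = 1.
Summing:
  m(E) = 1 + 1 = 2.

2


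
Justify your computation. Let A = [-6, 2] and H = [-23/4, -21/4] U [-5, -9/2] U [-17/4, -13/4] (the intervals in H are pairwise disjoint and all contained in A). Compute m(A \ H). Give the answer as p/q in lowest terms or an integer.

The ambient interval has length m(A) = 2 - (-6) = 8.
Since the holes are disjoint and sit inside A, by finite additivity
  m(H) = sum_i (b_i - a_i), and m(A \ H) = m(A) - m(H).
Computing the hole measures:
  m(H_1) = -21/4 - (-23/4) = 1/2.
  m(H_2) = -9/2 - (-5) = 1/2.
  m(H_3) = -13/4 - (-17/4) = 1.
Summed: m(H) = 1/2 + 1/2 + 1 = 2.
So m(A \ H) = 8 - 2 = 6.

6


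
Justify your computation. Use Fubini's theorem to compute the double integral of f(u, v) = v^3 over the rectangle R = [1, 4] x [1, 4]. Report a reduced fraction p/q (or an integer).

f(u, v) is a tensor product of a function of u and a function of v, and both factors are bounded continuous (hence Lebesgue integrable) on the rectangle, so Fubini's theorem applies:
  integral_R f d(m x m) = (integral_a1^b1 1 du) * (integral_a2^b2 v^3 dv).
Inner integral in u: integral_{1}^{4} 1 du = (4^1 - 1^1)/1
  = 3.
Inner integral in v: integral_{1}^{4} v^3 dv = (4^4 - 1^4)/4
  = 255/4.
Product: (3) * (255/4) = 765/4.

765/4


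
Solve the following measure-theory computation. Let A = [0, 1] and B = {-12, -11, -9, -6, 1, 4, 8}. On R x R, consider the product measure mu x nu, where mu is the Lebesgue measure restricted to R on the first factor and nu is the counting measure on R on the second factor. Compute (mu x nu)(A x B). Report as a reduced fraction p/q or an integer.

For a measurable rectangle A x B, the product measure satisfies
  (mu x nu)(A x B) = mu(A) * nu(B).
  mu(A) = 1.
  nu(B) = 7.
  (mu x nu)(A x B) = 1 * 7 = 7.

7


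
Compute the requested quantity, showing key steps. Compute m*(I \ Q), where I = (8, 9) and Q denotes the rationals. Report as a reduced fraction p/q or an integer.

The interval I = (8, 9) has m(I) = 9 - 8 = 1 (endpoints are measure-zero, so open/closed/half-open agree). Write I = (I cap Q) u (I \ Q). The rationals in I are countable, so m*(I cap Q) = 0 (cover each rational by intervals whose total length is arbitrarily small). By countable subadditivity m*(I) <= m*(I cap Q) + m*(I \ Q), hence m*(I \ Q) >= m(I) = 1. The reverse inequality m*(I \ Q) <= m*(I) = 1 is trivial since (I \ Q) is a subset of I. Therefore m*(I \ Q) = 1.

1


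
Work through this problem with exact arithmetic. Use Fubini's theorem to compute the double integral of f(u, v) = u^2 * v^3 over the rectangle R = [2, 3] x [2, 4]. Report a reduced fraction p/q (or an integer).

f(u, v) is a tensor product of a function of u and a function of v, and both factors are bounded continuous (hence Lebesgue integrable) on the rectangle, so Fubini's theorem applies:
  integral_R f d(m x m) = (integral_a1^b1 u^2 du) * (integral_a2^b2 v^3 dv).
Inner integral in u: integral_{2}^{3} u^2 du = (3^3 - 2^3)/3
  = 19/3.
Inner integral in v: integral_{2}^{4} v^3 dv = (4^4 - 2^4)/4
  = 60.
Product: (19/3) * (60) = 380.

380


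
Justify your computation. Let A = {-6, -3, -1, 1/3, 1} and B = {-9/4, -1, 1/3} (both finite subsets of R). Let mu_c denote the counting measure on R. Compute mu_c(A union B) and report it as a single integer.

Counting measure on a finite set equals cardinality. By inclusion-exclusion, |A union B| = |A| + |B| - |A cap B|.
|A| = 5, |B| = 3, |A cap B| = 2.
So mu_c(A union B) = 5 + 3 - 2 = 6.

6


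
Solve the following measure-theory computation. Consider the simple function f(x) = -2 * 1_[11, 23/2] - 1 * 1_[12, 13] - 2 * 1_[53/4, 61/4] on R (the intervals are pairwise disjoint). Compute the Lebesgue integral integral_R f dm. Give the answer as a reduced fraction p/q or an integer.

For a simple function f = sum_i c_i * 1_{A_i} with disjoint A_i,
  integral f dm = sum_i c_i * m(A_i).
Lengths of the A_i:
  m(A_1) = 23/2 - 11 = 1/2.
  m(A_2) = 13 - 12 = 1.
  m(A_3) = 61/4 - 53/4 = 2.
Contributions c_i * m(A_i):
  (-2) * (1/2) = -1.
  (-1) * (1) = -1.
  (-2) * (2) = -4.
Total: -1 - 1 - 4 = -6.

-6


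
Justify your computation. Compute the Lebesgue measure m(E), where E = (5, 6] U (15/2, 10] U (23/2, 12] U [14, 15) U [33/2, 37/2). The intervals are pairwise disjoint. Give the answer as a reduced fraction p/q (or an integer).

For pairwise disjoint intervals, m(union_i I_i) = sum_i m(I_i),
and m is invariant under swapping open/closed endpoints (single points have measure 0).
So m(E) = sum_i (b_i - a_i).
  I_1 has length 6 - 5 = 1.
  I_2 has length 10 - 15/2 = 5/2.
  I_3 has length 12 - 23/2 = 1/2.
  I_4 has length 15 - 14 = 1.
  I_5 has length 37/2 - 33/2 = 2.
Summing:
  m(E) = 1 + 5/2 + 1/2 + 1 + 2 = 7.

7


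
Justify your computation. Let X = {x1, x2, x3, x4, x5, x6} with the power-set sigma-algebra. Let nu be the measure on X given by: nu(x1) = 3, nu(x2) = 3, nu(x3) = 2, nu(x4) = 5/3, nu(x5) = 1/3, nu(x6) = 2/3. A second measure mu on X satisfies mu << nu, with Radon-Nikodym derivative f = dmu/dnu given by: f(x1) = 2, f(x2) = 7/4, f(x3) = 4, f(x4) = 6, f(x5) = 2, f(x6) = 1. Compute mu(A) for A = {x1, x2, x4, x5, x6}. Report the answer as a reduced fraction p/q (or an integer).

By the defining property of the Radon-Nikodym derivative, for every measurable set A,
  mu(A) = integral_A f dnu.
Since nu is a discrete measure concentrated on the atoms of X, the integral over A reduces to the sum
  mu(A) = sum_{x in A} f(x) * nu({x}).
Computing each term:
  x1: f(x1) * nu(x1) = 2 * 3 = 6.
  x2: f(x2) * nu(x2) = 7/4 * 3 = 21/4.
  x4: f(x4) * nu(x4) = 6 * 5/3 = 10.
  x5: f(x5) * nu(x5) = 2 * 1/3 = 2/3.
  x6: f(x6) * nu(x6) = 1 * 2/3 = 2/3.
Summing: mu(A) = 6 + 21/4 + 10 + 2/3 + 2/3 = 271/12.

271/12


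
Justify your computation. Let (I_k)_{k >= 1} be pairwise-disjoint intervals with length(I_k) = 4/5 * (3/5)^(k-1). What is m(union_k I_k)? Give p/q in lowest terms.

By countable additivity of the Lebesgue measure on pairwise disjoint measurable sets,
  m(union_{k >= 1} I_k) = sum_{k >= 1} m(I_k) = sum_{k >= 1} a * r^(k-1),
  with a = 4/5 and r = 3/5.
Since 0 < r = 3/5 < 1, the geometric series converges:
  sum_{k >= 1} a * r^(k-1) = a / (1 - r).
  = 4/5 / (1 - 3/5)
  = 4/5 / (2/5)
  = 2.

2


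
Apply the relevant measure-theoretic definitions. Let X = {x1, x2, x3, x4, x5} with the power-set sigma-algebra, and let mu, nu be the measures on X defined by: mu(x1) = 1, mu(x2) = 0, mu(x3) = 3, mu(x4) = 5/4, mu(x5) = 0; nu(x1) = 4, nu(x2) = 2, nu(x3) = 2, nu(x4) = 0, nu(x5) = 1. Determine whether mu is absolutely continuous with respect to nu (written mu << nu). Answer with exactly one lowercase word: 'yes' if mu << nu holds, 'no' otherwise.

mu << nu means: every nu-null measurable set is also mu-null; equivalently, for every atom x, if nu({x}) = 0 then mu({x}) = 0.
Checking each atom:
  x1: nu = 4 > 0 -> no constraint.
  x2: nu = 2 > 0 -> no constraint.
  x3: nu = 2 > 0 -> no constraint.
  x4: nu = 0, mu = 5/4 > 0 -> violates mu << nu.
  x5: nu = 1 > 0 -> no constraint.
The atom(s) x4 violate the condition (nu = 0 but mu > 0). Therefore mu is NOT absolutely continuous w.r.t. nu.

no


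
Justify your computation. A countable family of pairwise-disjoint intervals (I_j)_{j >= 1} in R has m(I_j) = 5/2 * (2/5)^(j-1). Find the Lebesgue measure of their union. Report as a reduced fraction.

By countable additivity of the Lebesgue measure on pairwise disjoint measurable sets,
  m(union_{j >= 1} I_j) = sum_{j >= 1} m(I_j) = sum_{j >= 1} a * r^(j-1),
  with a = 5/2 and r = 2/5.
Since 0 < r = 2/5 < 1, the geometric series converges:
  sum_{j >= 1} a * r^(j-1) = a / (1 - r).
  = 5/2 / (1 - 2/5)
  = 5/2 / (3/5)
  = 25/6.

25/6


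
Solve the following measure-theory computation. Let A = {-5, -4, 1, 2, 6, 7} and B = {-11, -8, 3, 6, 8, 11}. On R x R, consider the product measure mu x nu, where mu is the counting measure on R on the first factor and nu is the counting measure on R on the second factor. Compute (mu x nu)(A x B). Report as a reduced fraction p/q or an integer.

For a measurable rectangle A x B, the product measure satisfies
  (mu x nu)(A x B) = mu(A) * nu(B).
  mu(A) = 6.
  nu(B) = 6.
  (mu x nu)(A x B) = 6 * 6 = 36.

36


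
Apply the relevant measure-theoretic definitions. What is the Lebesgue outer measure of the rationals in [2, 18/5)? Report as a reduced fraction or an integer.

Q cap [2, 18/5) is countable; list its elements as q_1, q_2, ... . Fix eps > 0 and cover the k-th point by an interval of length eps * 2^(-k). The cover has total length eps * sum_{k>=1} 2^(-k) = eps, so by definition of outer measure m*(Q cap [2, 18/5)) <= eps. Since eps was arbitrary and m* >= 0, the outer measure is 0.

0


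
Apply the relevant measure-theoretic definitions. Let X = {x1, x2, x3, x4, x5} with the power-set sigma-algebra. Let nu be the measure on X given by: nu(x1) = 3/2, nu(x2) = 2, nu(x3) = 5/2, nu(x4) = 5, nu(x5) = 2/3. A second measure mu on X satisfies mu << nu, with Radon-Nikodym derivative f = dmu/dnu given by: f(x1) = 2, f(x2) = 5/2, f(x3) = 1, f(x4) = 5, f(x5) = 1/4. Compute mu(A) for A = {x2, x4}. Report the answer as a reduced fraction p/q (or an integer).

By the defining property of the Radon-Nikodym derivative, for every measurable set A,
  mu(A) = integral_A f dnu.
Since nu is a discrete measure concentrated on the atoms of X, the integral over A reduces to the sum
  mu(A) = sum_{x in A} f(x) * nu({x}).
Computing each term:
  x2: f(x2) * nu(x2) = 5/2 * 2 = 5.
  x4: f(x4) * nu(x4) = 5 * 5 = 25.
Summing: mu(A) = 5 + 25 = 30.

30


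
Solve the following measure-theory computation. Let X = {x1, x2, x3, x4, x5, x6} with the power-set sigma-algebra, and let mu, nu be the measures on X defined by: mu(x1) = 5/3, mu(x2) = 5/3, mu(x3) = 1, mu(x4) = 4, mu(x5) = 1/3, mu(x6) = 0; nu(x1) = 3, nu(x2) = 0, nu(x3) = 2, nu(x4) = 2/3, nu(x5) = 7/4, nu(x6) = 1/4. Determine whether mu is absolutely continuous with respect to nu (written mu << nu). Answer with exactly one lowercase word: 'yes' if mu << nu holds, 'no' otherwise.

mu << nu means: every nu-null measurable set is also mu-null; equivalently, for every atom x, if nu({x}) = 0 then mu({x}) = 0.
Checking each atom:
  x1: nu = 3 > 0 -> no constraint.
  x2: nu = 0, mu = 5/3 > 0 -> violates mu << nu.
  x3: nu = 2 > 0 -> no constraint.
  x4: nu = 2/3 > 0 -> no constraint.
  x5: nu = 7/4 > 0 -> no constraint.
  x6: nu = 1/4 > 0 -> no constraint.
The atom(s) x2 violate the condition (nu = 0 but mu > 0). Therefore mu is NOT absolutely continuous w.r.t. nu.

no


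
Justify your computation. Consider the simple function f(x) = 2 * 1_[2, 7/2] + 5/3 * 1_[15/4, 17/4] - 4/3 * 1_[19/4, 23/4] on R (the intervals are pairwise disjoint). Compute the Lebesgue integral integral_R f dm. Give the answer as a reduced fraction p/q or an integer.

For a simple function f = sum_i c_i * 1_{A_i} with disjoint A_i,
  integral f dm = sum_i c_i * m(A_i).
Lengths of the A_i:
  m(A_1) = 7/2 - 2 = 3/2.
  m(A_2) = 17/4 - 15/4 = 1/2.
  m(A_3) = 23/4 - 19/4 = 1.
Contributions c_i * m(A_i):
  (2) * (3/2) = 3.
  (5/3) * (1/2) = 5/6.
  (-4/3) * (1) = -4/3.
Total: 3 + 5/6 - 4/3 = 5/2.

5/2


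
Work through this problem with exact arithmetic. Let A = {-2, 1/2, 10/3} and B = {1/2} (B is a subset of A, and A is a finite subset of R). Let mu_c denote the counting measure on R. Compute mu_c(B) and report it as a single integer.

Counting measure assigns mu_c(E) = |E| (number of elements) when E is finite.
B has 1 element(s), so mu_c(B) = 1.

1


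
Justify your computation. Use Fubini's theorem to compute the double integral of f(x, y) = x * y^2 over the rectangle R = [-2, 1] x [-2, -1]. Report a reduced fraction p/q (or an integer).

f(x, y) is a tensor product of a function of x and a function of y, and both factors are bounded continuous (hence Lebesgue integrable) on the rectangle, so Fubini's theorem applies:
  integral_R f d(m x m) = (integral_a1^b1 x dx) * (integral_a2^b2 y^2 dy).
Inner integral in x: integral_{-2}^{1} x dx = (1^2 - (-2)^2)/2
  = -3/2.
Inner integral in y: integral_{-2}^{-1} y^2 dy = ((-1)^3 - (-2)^3)/3
  = 7/3.
Product: (-3/2) * (7/3) = -7/2.

-7/2


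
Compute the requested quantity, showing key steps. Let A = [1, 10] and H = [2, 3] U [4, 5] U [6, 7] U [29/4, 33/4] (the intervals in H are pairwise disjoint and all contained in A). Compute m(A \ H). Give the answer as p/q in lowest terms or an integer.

The ambient interval has length m(A) = 10 - 1 = 9.
Since the holes are disjoint and sit inside A, by finite additivity
  m(H) = sum_i (b_i - a_i), and m(A \ H) = m(A) - m(H).
Computing the hole measures:
  m(H_1) = 3 - 2 = 1.
  m(H_2) = 5 - 4 = 1.
  m(H_3) = 7 - 6 = 1.
  m(H_4) = 33/4 - 29/4 = 1.
Summed: m(H) = 1 + 1 + 1 + 1 = 4.
So m(A \ H) = 9 - 4 = 5.

5


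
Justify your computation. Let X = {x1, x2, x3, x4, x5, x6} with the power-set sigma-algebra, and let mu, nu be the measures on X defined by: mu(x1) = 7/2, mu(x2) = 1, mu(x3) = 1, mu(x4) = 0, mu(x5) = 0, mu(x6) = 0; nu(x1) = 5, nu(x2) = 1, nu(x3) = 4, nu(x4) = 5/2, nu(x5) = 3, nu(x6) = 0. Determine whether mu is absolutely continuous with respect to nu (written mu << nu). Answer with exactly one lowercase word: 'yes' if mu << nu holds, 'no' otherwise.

mu << nu means: every nu-null measurable set is also mu-null; equivalently, for every atom x, if nu({x}) = 0 then mu({x}) = 0.
Checking each atom:
  x1: nu = 5 > 0 -> no constraint.
  x2: nu = 1 > 0 -> no constraint.
  x3: nu = 4 > 0 -> no constraint.
  x4: nu = 5/2 > 0 -> no constraint.
  x5: nu = 3 > 0 -> no constraint.
  x6: nu = 0, mu = 0 -> consistent with mu << nu.
No atom violates the condition. Therefore mu << nu.

yes


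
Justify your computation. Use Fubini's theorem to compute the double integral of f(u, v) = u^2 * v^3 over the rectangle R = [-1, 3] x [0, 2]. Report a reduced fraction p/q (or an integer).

f(u, v) is a tensor product of a function of u and a function of v, and both factors are bounded continuous (hence Lebesgue integrable) on the rectangle, so Fubini's theorem applies:
  integral_R f d(m x m) = (integral_a1^b1 u^2 du) * (integral_a2^b2 v^3 dv).
Inner integral in u: integral_{-1}^{3} u^2 du = (3^3 - (-1)^3)/3
  = 28/3.
Inner integral in v: integral_{0}^{2} v^3 dv = (2^4 - 0^4)/4
  = 4.
Product: (28/3) * (4) = 112/3.

112/3


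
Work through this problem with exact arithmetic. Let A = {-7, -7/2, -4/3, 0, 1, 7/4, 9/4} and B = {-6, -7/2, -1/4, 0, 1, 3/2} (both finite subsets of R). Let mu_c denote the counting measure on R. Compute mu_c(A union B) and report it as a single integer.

Counting measure on a finite set equals cardinality. By inclusion-exclusion, |A union B| = |A| + |B| - |A cap B|.
|A| = 7, |B| = 6, |A cap B| = 3.
So mu_c(A union B) = 7 + 6 - 3 = 10.

10


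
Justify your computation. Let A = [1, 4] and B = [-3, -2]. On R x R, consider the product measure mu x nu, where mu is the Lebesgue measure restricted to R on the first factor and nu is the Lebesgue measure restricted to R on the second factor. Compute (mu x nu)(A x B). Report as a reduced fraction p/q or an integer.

For a measurable rectangle A x B, the product measure satisfies
  (mu x nu)(A x B) = mu(A) * nu(B).
  mu(A) = 3.
  nu(B) = 1.
  (mu x nu)(A x B) = 3 * 1 = 3.

3


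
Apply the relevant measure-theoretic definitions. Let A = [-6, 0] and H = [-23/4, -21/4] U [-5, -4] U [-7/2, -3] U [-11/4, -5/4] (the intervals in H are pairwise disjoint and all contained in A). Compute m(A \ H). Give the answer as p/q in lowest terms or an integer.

The ambient interval has length m(A) = 0 - (-6) = 6.
Since the holes are disjoint and sit inside A, by finite additivity
  m(H) = sum_i (b_i - a_i), and m(A \ H) = m(A) - m(H).
Computing the hole measures:
  m(H_1) = -21/4 - (-23/4) = 1/2.
  m(H_2) = -4 - (-5) = 1.
  m(H_3) = -3 - (-7/2) = 1/2.
  m(H_4) = -5/4 - (-11/4) = 3/2.
Summed: m(H) = 1/2 + 1 + 1/2 + 3/2 = 7/2.
So m(A \ H) = 6 - 7/2 = 5/2.

5/2


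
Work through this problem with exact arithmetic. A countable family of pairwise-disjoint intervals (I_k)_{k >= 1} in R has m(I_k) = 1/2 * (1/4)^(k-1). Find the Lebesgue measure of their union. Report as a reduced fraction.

By countable additivity of the Lebesgue measure on pairwise disjoint measurable sets,
  m(union_{k >= 1} I_k) = sum_{k >= 1} m(I_k) = sum_{k >= 1} a * r^(k-1),
  with a = 1/2 and r = 1/4.
Since 0 < r = 1/4 < 1, the geometric series converges:
  sum_{k >= 1} a * r^(k-1) = a / (1 - r).
  = 1/2 / (1 - 1/4)
  = 1/2 / (3/4)
  = 2/3.

2/3


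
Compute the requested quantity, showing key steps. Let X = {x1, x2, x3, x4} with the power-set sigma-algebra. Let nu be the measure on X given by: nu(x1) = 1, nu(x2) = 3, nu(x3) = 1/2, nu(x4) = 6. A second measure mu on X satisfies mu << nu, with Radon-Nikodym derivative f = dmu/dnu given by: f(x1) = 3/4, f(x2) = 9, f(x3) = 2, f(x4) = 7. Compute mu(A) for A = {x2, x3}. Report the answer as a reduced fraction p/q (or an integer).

By the defining property of the Radon-Nikodym derivative, for every measurable set A,
  mu(A) = integral_A f dnu.
Since nu is a discrete measure concentrated on the atoms of X, the integral over A reduces to the sum
  mu(A) = sum_{x in A} f(x) * nu({x}).
Computing each term:
  x2: f(x2) * nu(x2) = 9 * 3 = 27.
  x3: f(x3) * nu(x3) = 2 * 1/2 = 1.
Summing: mu(A) = 27 + 1 = 28.

28


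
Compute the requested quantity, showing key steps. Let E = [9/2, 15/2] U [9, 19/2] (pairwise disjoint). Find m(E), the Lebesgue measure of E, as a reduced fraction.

For pairwise disjoint intervals, m(union_i I_i) = sum_i m(I_i),
and m is invariant under swapping open/closed endpoints (single points have measure 0).
So m(E) = sum_i (b_i - a_i).
  I_1 has length 15/2 - 9/2 = 3.
  I_2 has length 19/2 - 9 = 1/2.
Summing:
  m(E) = 3 + 1/2 = 7/2.

7/2


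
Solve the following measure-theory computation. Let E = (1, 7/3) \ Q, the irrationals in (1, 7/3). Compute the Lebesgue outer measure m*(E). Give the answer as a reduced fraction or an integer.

The interval I = (1, 7/3) has m(I) = 7/3 - 1 = 4/3 (endpoints are measure-zero, so open/closed/half-open agree). Write I = (I cap Q) u (I \ Q). The rationals in I are countable, so m*(I cap Q) = 0 (cover each rational by intervals whose total length is arbitrarily small). By countable subadditivity m*(I) <= m*(I cap Q) + m*(I \ Q), hence m*(I \ Q) >= m(I) = 4/3. The reverse inequality m*(I \ Q) <= m*(I) = 4/3 is trivial since (I \ Q) is a subset of I. Therefore m*(I \ Q) = 4/3.

4/3


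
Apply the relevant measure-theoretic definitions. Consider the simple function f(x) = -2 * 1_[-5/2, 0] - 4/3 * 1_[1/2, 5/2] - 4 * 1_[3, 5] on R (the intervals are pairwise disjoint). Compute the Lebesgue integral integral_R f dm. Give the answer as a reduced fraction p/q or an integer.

For a simple function f = sum_i c_i * 1_{A_i} with disjoint A_i,
  integral f dm = sum_i c_i * m(A_i).
Lengths of the A_i:
  m(A_1) = 0 - (-5/2) = 5/2.
  m(A_2) = 5/2 - 1/2 = 2.
  m(A_3) = 5 - 3 = 2.
Contributions c_i * m(A_i):
  (-2) * (5/2) = -5.
  (-4/3) * (2) = -8/3.
  (-4) * (2) = -8.
Total: -5 - 8/3 - 8 = -47/3.

-47/3


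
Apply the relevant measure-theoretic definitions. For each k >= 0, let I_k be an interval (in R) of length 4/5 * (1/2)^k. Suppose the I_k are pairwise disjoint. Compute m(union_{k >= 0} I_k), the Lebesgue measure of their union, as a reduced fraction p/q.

By countable additivity of the Lebesgue measure on pairwise disjoint measurable sets,
  m(union_{k >= 0} I_k) = sum_{k >= 0} m(I_k) = sum_{k >= 0} a * r^k,
  with a = 4/5 and r = 1/2.
Since 0 < r = 1/2 < 1, the geometric series converges:
  sum_{k >= 0} a * r^k = a / (1 - r).
  = 4/5 / (1 - 1/2)
  = 4/5 / (1/2)
  = 8/5.

8/5


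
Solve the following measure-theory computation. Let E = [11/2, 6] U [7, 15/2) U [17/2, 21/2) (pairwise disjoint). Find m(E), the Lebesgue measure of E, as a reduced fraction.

For pairwise disjoint intervals, m(union_i I_i) = sum_i m(I_i),
and m is invariant under swapping open/closed endpoints (single points have measure 0).
So m(E) = sum_i (b_i - a_i).
  I_1 has length 6 - 11/2 = 1/2.
  I_2 has length 15/2 - 7 = 1/2.
  I_3 has length 21/2 - 17/2 = 2.
Summing:
  m(E) = 1/2 + 1/2 + 2 = 3.

3


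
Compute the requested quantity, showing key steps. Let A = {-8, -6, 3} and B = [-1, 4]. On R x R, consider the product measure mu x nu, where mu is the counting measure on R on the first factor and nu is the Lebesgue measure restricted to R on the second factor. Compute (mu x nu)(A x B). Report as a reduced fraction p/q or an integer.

For a measurable rectangle A x B, the product measure satisfies
  (mu x nu)(A x B) = mu(A) * nu(B).
  mu(A) = 3.
  nu(B) = 5.
  (mu x nu)(A x B) = 3 * 5 = 15.

15


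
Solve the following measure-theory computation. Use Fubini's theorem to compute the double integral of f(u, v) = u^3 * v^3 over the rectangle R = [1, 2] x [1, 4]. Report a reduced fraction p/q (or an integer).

f(u, v) is a tensor product of a function of u and a function of v, and both factors are bounded continuous (hence Lebesgue integrable) on the rectangle, so Fubini's theorem applies:
  integral_R f d(m x m) = (integral_a1^b1 u^3 du) * (integral_a2^b2 v^3 dv).
Inner integral in u: integral_{1}^{2} u^3 du = (2^4 - 1^4)/4
  = 15/4.
Inner integral in v: integral_{1}^{4} v^3 dv = (4^4 - 1^4)/4
  = 255/4.
Product: (15/4) * (255/4) = 3825/16.

3825/16


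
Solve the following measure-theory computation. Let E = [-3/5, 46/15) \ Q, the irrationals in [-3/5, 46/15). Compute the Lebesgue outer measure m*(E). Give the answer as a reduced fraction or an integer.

The interval I = [-3/5, 46/15) has m(I) = 46/15 - (-3/5) = 11/3 (endpoints are measure-zero, so open/closed/half-open agree). Write I = (I cap Q) u (I \ Q). The rationals in I are countable, so m*(I cap Q) = 0 (cover each rational by intervals whose total length is arbitrarily small). By countable subadditivity m*(I) <= m*(I cap Q) + m*(I \ Q), hence m*(I \ Q) >= m(I) = 11/3. The reverse inequality m*(I \ Q) <= m*(I) = 11/3 is trivial since (I \ Q) is a subset of I. Therefore m*(I \ Q) = 11/3.

11/3


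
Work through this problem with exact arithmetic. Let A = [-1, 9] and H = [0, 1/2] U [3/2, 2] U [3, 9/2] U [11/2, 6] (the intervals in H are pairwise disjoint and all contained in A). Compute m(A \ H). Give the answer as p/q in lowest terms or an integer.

The ambient interval has length m(A) = 9 - (-1) = 10.
Since the holes are disjoint and sit inside A, by finite additivity
  m(H) = sum_i (b_i - a_i), and m(A \ H) = m(A) - m(H).
Computing the hole measures:
  m(H_1) = 1/2 - 0 = 1/2.
  m(H_2) = 2 - 3/2 = 1/2.
  m(H_3) = 9/2 - 3 = 3/2.
  m(H_4) = 6 - 11/2 = 1/2.
Summed: m(H) = 1/2 + 1/2 + 3/2 + 1/2 = 3.
So m(A \ H) = 10 - 3 = 7.

7


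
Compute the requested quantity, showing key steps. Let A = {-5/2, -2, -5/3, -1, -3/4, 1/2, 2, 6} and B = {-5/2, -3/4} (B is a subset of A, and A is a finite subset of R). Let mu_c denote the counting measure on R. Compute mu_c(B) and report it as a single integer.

Counting measure assigns mu_c(E) = |E| (number of elements) when E is finite.
B has 2 element(s), so mu_c(B) = 2.

2


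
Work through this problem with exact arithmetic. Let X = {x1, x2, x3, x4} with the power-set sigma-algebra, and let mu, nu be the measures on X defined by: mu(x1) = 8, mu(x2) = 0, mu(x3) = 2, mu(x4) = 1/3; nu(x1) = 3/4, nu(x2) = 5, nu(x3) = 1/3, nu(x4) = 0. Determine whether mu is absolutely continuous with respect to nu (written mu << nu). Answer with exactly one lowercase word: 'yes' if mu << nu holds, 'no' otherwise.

mu << nu means: every nu-null measurable set is also mu-null; equivalently, for every atom x, if nu({x}) = 0 then mu({x}) = 0.
Checking each atom:
  x1: nu = 3/4 > 0 -> no constraint.
  x2: nu = 5 > 0 -> no constraint.
  x3: nu = 1/3 > 0 -> no constraint.
  x4: nu = 0, mu = 1/3 > 0 -> violates mu << nu.
The atom(s) x4 violate the condition (nu = 0 but mu > 0). Therefore mu is NOT absolutely continuous w.r.t. nu.

no


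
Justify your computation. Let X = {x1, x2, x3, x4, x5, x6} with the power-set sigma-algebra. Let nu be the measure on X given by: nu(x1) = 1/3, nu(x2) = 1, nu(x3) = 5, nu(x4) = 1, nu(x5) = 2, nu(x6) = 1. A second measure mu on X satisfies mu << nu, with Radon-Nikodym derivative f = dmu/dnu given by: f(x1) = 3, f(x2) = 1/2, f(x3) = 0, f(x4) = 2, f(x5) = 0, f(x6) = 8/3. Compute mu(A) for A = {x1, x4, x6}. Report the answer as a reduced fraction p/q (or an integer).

By the defining property of the Radon-Nikodym derivative, for every measurable set A,
  mu(A) = integral_A f dnu.
Since nu is a discrete measure concentrated on the atoms of X, the integral over A reduces to the sum
  mu(A) = sum_{x in A} f(x) * nu({x}).
Computing each term:
  x1: f(x1) * nu(x1) = 3 * 1/3 = 1.
  x4: f(x4) * nu(x4) = 2 * 1 = 2.
  x6: f(x6) * nu(x6) = 8/3 * 1 = 8/3.
Summing: mu(A) = 1 + 2 + 8/3 = 17/3.

17/3


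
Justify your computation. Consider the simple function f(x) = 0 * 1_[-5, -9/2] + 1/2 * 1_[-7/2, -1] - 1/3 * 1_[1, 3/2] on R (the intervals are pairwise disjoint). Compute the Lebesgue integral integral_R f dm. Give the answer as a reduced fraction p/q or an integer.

For a simple function f = sum_i c_i * 1_{A_i} with disjoint A_i,
  integral f dm = sum_i c_i * m(A_i).
Lengths of the A_i:
  m(A_1) = -9/2 - (-5) = 1/2.
  m(A_2) = -1 - (-7/2) = 5/2.
  m(A_3) = 3/2 - 1 = 1/2.
Contributions c_i * m(A_i):
  (0) * (1/2) = 0.
  (1/2) * (5/2) = 5/4.
  (-1/3) * (1/2) = -1/6.
Total: 0 + 5/4 - 1/6 = 13/12.

13/12


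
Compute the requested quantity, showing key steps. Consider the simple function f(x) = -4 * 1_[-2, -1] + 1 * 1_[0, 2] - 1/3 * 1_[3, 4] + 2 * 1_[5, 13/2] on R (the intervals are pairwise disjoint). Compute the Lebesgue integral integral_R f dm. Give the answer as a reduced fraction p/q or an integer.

For a simple function f = sum_i c_i * 1_{A_i} with disjoint A_i,
  integral f dm = sum_i c_i * m(A_i).
Lengths of the A_i:
  m(A_1) = -1 - (-2) = 1.
  m(A_2) = 2 - 0 = 2.
  m(A_3) = 4 - 3 = 1.
  m(A_4) = 13/2 - 5 = 3/2.
Contributions c_i * m(A_i):
  (-4) * (1) = -4.
  (1) * (2) = 2.
  (-1/3) * (1) = -1/3.
  (2) * (3/2) = 3.
Total: -4 + 2 - 1/3 + 3 = 2/3.

2/3


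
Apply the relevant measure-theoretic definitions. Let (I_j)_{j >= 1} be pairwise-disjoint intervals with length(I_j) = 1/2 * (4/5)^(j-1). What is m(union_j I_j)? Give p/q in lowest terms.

By countable additivity of the Lebesgue measure on pairwise disjoint measurable sets,
  m(union_{j >= 1} I_j) = sum_{j >= 1} m(I_j) = sum_{j >= 1} a * r^(j-1),
  with a = 1/2 and r = 4/5.
Since 0 < r = 4/5 < 1, the geometric series converges:
  sum_{j >= 1} a * r^(j-1) = a / (1 - r).
  = 1/2 / (1 - 4/5)
  = 1/2 / (1/5)
  = 5/2.

5/2


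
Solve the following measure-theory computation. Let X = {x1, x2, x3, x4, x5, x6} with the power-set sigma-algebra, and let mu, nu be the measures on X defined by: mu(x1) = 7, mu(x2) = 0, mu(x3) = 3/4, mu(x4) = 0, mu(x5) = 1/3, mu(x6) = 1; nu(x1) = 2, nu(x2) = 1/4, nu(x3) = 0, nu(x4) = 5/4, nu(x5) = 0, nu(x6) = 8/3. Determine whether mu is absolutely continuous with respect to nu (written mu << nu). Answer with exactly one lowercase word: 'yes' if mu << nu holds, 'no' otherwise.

mu << nu means: every nu-null measurable set is also mu-null; equivalently, for every atom x, if nu({x}) = 0 then mu({x}) = 0.
Checking each atom:
  x1: nu = 2 > 0 -> no constraint.
  x2: nu = 1/4 > 0 -> no constraint.
  x3: nu = 0, mu = 3/4 > 0 -> violates mu << nu.
  x4: nu = 5/4 > 0 -> no constraint.
  x5: nu = 0, mu = 1/3 > 0 -> violates mu << nu.
  x6: nu = 8/3 > 0 -> no constraint.
The atom(s) x3, x5 violate the condition (nu = 0 but mu > 0). Therefore mu is NOT absolutely continuous w.r.t. nu.

no


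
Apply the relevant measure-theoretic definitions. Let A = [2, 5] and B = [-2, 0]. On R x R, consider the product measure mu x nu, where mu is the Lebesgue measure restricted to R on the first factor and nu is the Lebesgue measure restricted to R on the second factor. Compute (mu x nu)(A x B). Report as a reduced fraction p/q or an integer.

For a measurable rectangle A x B, the product measure satisfies
  (mu x nu)(A x B) = mu(A) * nu(B).
  mu(A) = 3.
  nu(B) = 2.
  (mu x nu)(A x B) = 3 * 2 = 6.

6


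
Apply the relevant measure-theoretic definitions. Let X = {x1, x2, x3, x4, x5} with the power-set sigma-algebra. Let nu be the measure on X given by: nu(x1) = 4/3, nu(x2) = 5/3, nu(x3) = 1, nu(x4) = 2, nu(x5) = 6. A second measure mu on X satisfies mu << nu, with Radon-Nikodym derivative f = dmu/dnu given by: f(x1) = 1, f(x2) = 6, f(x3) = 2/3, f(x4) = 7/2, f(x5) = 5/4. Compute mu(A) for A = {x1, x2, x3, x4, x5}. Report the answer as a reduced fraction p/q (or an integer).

By the defining property of the Radon-Nikodym derivative, for every measurable set A,
  mu(A) = integral_A f dnu.
Since nu is a discrete measure concentrated on the atoms of X, the integral over A reduces to the sum
  mu(A) = sum_{x in A} f(x) * nu({x}).
Computing each term:
  x1: f(x1) * nu(x1) = 1 * 4/3 = 4/3.
  x2: f(x2) * nu(x2) = 6 * 5/3 = 10.
  x3: f(x3) * nu(x3) = 2/3 * 1 = 2/3.
  x4: f(x4) * nu(x4) = 7/2 * 2 = 7.
  x5: f(x5) * nu(x5) = 5/4 * 6 = 15/2.
Summing: mu(A) = 4/3 + 10 + 2/3 + 7 + 15/2 = 53/2.

53/2


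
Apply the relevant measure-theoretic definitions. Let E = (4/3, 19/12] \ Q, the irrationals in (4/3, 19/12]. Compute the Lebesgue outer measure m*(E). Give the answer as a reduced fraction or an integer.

The interval I = (4/3, 19/12] has m(I) = 19/12 - 4/3 = 1/4 (endpoints are measure-zero, so open/closed/half-open agree). Write I = (I cap Q) u (I \ Q). The rationals in I are countable, so m*(I cap Q) = 0 (cover each rational by intervals whose total length is arbitrarily small). By countable subadditivity m*(I) <= m*(I cap Q) + m*(I \ Q), hence m*(I \ Q) >= m(I) = 1/4. The reverse inequality m*(I \ Q) <= m*(I) = 1/4 is trivial since (I \ Q) is a subset of I. Therefore m*(I \ Q) = 1/4.

1/4


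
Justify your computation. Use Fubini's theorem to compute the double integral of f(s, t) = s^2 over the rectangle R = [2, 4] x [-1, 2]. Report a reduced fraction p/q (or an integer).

f(s, t) is a tensor product of a function of s and a function of t, and both factors are bounded continuous (hence Lebesgue integrable) on the rectangle, so Fubini's theorem applies:
  integral_R f d(m x m) = (integral_a1^b1 s^2 ds) * (integral_a2^b2 1 dt).
Inner integral in s: integral_{2}^{4} s^2 ds = (4^3 - 2^3)/3
  = 56/3.
Inner integral in t: integral_{-1}^{2} 1 dt = (2^1 - (-1)^1)/1
  = 3.
Product: (56/3) * (3) = 56.

56


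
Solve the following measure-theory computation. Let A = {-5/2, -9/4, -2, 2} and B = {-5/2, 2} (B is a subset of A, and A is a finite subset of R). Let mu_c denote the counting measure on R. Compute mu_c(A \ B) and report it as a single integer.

Counting measure assigns mu_c(E) = |E| (number of elements) when E is finite. For B subset A, A \ B is the set of elements of A not in B, so |A \ B| = |A| - |B|.
|A| = 4, |B| = 2, so mu_c(A \ B) = 4 - 2 = 2.

2


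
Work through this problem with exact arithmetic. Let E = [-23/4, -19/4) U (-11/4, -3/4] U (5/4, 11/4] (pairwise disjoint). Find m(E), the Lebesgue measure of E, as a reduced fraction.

For pairwise disjoint intervals, m(union_i I_i) = sum_i m(I_i),
and m is invariant under swapping open/closed endpoints (single points have measure 0).
So m(E) = sum_i (b_i - a_i).
  I_1 has length -19/4 - (-23/4) = 1.
  I_2 has length -3/4 - (-11/4) = 2.
  I_3 has length 11/4 - 5/4 = 3/2.
Summing:
  m(E) = 1 + 2 + 3/2 = 9/2.

9/2


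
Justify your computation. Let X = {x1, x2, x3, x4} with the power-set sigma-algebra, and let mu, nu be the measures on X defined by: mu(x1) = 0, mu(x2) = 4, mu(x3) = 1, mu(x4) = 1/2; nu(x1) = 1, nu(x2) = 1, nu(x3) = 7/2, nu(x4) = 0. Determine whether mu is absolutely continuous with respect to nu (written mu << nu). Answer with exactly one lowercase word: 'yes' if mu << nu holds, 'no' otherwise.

mu << nu means: every nu-null measurable set is also mu-null; equivalently, for every atom x, if nu({x}) = 0 then mu({x}) = 0.
Checking each atom:
  x1: nu = 1 > 0 -> no constraint.
  x2: nu = 1 > 0 -> no constraint.
  x3: nu = 7/2 > 0 -> no constraint.
  x4: nu = 0, mu = 1/2 > 0 -> violates mu << nu.
The atom(s) x4 violate the condition (nu = 0 but mu > 0). Therefore mu is NOT absolutely continuous w.r.t. nu.

no


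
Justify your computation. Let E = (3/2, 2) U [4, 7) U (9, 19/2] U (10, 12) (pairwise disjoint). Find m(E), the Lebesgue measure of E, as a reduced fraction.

For pairwise disjoint intervals, m(union_i I_i) = sum_i m(I_i),
and m is invariant under swapping open/closed endpoints (single points have measure 0).
So m(E) = sum_i (b_i - a_i).
  I_1 has length 2 - 3/2 = 1/2.
  I_2 has length 7 - 4 = 3.
  I_3 has length 19/2 - 9 = 1/2.
  I_4 has length 12 - 10 = 2.
Summing:
  m(E) = 1/2 + 3 + 1/2 + 2 = 6.

6


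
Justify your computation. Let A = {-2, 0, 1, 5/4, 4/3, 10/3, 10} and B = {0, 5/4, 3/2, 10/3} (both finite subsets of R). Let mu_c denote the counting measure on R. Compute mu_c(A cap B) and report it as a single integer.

Counting measure on a finite set equals cardinality. mu_c(A cap B) = |A cap B| (elements appearing in both).
Enumerating the elements of A that also lie in B gives 3 element(s).
So mu_c(A cap B) = 3.

3


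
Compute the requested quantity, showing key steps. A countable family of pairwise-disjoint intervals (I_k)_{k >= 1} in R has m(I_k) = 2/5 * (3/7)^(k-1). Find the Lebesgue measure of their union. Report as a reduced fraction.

By countable additivity of the Lebesgue measure on pairwise disjoint measurable sets,
  m(union_{k >= 1} I_k) = sum_{k >= 1} m(I_k) = sum_{k >= 1} a * r^(k-1),
  with a = 2/5 and r = 3/7.
Since 0 < r = 3/7 < 1, the geometric series converges:
  sum_{k >= 1} a * r^(k-1) = a / (1 - r).
  = 2/5 / (1 - 3/7)
  = 2/5 / (4/7)
  = 7/10.

7/10
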